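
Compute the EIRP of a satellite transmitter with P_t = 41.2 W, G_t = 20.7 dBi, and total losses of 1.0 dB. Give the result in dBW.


Pt = 41.2 W = 16.1490 dBW
EIRP = Pt_dBW + Gt - losses = 16.1490 + 20.7 - 1.0 = 35.8490 dBW

35.8490 dBW


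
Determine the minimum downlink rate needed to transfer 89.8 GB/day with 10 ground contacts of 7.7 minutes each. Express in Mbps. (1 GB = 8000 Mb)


total contact time = 10 * 7.7 * 60 = 4620.0000 s
data = 89.8 GB = 718400.0000 Mb
rate = 718400.0000 / 4620.0000 = 155.4978 Mbps

155.4978 Mbps


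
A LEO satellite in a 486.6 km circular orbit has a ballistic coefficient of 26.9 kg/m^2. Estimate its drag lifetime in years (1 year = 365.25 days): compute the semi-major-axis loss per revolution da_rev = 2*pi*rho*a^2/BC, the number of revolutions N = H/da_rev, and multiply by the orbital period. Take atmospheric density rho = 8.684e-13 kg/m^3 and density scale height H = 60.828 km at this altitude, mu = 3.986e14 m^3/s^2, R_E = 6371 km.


a = R_E + alt = 6857.6000 km = 6.8576e+06 m
da_rev = 2*pi*rho*a^2/BC = 2*pi*8.684e-13*(6.8576e+06)^2/26.9 = 9.538755 m per revolution
N = H/da_rev = 60828.0000 m / 9.538755 m = 6376.9327 revolutions
P = 2*pi*sqrt(a^3/mu) = 5651.5743 s
lifetime = N*P = 6376.9327 * 5651.5743 = 3.6039709e+07 s = 417.1263 days
years = 417.1263 / 365.25 = 1.1420 years

1.1420 years


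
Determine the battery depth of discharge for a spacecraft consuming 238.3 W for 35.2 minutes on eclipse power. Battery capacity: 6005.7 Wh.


E_used = P * t / 60 = 238.3 * 35.2 / 60 = 139.8027 Wh
DOD = E_used / E_total * 100 = 139.8027 / 6005.7 * 100
DOD = 2.3278 %

2.3278 %


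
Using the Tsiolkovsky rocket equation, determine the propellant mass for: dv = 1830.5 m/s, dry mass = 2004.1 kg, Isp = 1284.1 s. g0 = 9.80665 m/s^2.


ve = Isp * g0 = 1284.1 * 9.80665 = 12592.719265 m/s
mass ratio = exp(dv/ve) = exp(1830.5/12592.719265) = 1.15645787
m_prop = m_dry * (mr - 1) = 2004.1 * (1.15645787 - 1)
m_prop = 313.5572 kg

313.5572 kg


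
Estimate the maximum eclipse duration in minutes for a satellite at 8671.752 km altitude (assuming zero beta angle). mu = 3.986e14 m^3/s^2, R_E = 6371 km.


r = 15042.7520 km
T = 306.0208 min
Eclipse fraction = arcsin(R_E/r)/pi = arcsin(6371.0000/15042.7520)/pi
= arcsin(0.4235262)/pi = 0.1392079
Eclipse duration = 0.1392079 * 306.0208 = 42.6005 min

42.6005 minutes


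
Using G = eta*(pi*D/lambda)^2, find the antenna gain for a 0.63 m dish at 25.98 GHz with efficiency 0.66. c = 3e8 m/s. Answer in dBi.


lambda = c/f = 3e8 / 2.598e+10 = 0.01154734 m
G = eta*(pi*D/lambda)^2 = 0.66*(pi*0.63/0.01154734)^2
G = 19389.2301 (linear)
G = 10*log10(19389.2301) = 42.8756 dBi

42.8756 dBi


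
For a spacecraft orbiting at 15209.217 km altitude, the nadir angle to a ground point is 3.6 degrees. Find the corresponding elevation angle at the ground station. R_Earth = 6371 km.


r = R_E + alt = 21580.2170 km
Law of sines in the satellite / Earth-center / ground-point triangle:
  sin(nadir)/R_E = sin(90 + el)/r  =>  cos(el) = (r/R_E)*sin(nadir)
cos(el) = (21580.2170 / 6371.0000) * sin(3.6 deg) = 0.2126877
el = arccos(0.2126877) = 77.7201 deg
(Earth-central angle = 90 - nadir - el = 8.6799 deg)

77.7201 degrees


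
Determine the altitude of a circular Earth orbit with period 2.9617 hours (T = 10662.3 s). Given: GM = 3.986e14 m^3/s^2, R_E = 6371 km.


T = 10662.3 s
r = (mu*T^2/(4*pi^2))^(1/3) = (3.986e14 * 10662.3^2 / (4*pi^2))^(1/3)
r = 1.0470316e+07 m = 10470.3159 km
alt = r - R_E = 10470.3159 - 6371 = 4099.3159 km

4099.3159 km


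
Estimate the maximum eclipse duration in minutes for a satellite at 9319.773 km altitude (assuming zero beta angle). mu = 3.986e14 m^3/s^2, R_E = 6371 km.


r = 15690.7730 km
T = 326.0067 min
Eclipse fraction = arcsin(R_E/r)/pi = arcsin(6371.0000/15690.7730)/pi
= arcsin(0.4060348)/pi = 0.1330888
Eclipse duration = 0.1330888 * 326.0067 = 43.3878 min

43.3878 minutes


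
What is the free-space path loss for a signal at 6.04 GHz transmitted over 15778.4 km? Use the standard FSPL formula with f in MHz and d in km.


f = 6.04 GHz = 6040.0000 MHz
d = 15778.4 km
FSPL = 32.44 + 20*log10(6040.0000) + 20*log10(15778.4)
FSPL = 32.44 + 75.6207 + 83.9613
FSPL = 192.0220 dB

192.0220 dB


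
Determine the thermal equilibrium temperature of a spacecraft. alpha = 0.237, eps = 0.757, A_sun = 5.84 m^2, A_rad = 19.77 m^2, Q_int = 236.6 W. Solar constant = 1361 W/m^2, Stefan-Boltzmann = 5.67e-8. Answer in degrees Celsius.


Numerator = alpha*S*A_sun + Q_int = 0.237*1361*5.84 + 236.6 = 2120.3329 W
Denominator = eps*sigma*A_rad = 0.757*5.67e-8*19.77 = 8.4856596e-07 W/K^4
T^4 = 2.4987249e+09 K^4
T = 223.5783 K = -49.5717 C

-49.5717 degrees Celsius


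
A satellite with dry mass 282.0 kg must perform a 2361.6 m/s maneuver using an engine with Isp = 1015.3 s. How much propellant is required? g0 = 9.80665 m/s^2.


ve = Isp * g0 = 1015.3 * 9.80665 = 9956.691745 m/s
mass ratio = exp(dv/ve) = exp(2361.6/9956.691745) = 1.26767843
m_prop = m_dry * (mr - 1) = 282.0 * (1.26767843 - 1)
m_prop = 75.4853 kg

75.4853 kg


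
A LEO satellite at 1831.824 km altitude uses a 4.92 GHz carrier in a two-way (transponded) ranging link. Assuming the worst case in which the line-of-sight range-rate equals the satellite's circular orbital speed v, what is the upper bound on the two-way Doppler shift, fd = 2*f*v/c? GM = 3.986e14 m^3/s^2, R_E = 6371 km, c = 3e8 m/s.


r = 8.202824e+06 m
v = sqrt(mu/r) = 6970.8695 m/s (worst-case radial velocity)
f = 4.92 GHz = 4.92e+09 Hz
fd = 2*f*v/c = 2*4.92e+09*6970.8695/3.0e+08
fd = 228644.5185 Hz

228644.5185 Hz


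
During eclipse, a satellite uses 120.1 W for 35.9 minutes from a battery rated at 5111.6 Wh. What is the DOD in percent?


E_used = P * t / 60 = 120.1 * 35.9 / 60 = 71.8598 Wh
DOD = E_used / E_total * 100 = 71.8598 / 5111.6 * 100
DOD = 1.4058 %

1.4058 %


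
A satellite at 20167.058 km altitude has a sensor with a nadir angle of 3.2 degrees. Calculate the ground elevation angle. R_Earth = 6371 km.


r = R_E + alt = 26538.0580 km
Law of sines in the satellite / Earth-center / ground-point triangle:
  sin(nadir)/R_E = sin(90 + el)/r  =>  cos(el) = (r/R_E)*sin(nadir)
cos(el) = (26538.0580 / 6371.0000) * sin(3.2 deg) = 0.2325215
el = arccos(0.2325215) = 76.5544 deg
(Earth-central angle = 90 - nadir - el = 10.2456 deg)

76.5544 degrees


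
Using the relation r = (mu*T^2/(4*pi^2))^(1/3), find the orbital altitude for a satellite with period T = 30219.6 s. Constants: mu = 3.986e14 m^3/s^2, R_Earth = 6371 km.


T = 30219.6 s
r = (mu*T^2/(4*pi^2))^(1/3) = (3.986e14 * 30219.6^2 / (4*pi^2))^(1/3)
r = 2.0969351e+07 m = 20969.3512 km
alt = r - R_E = 20969.3512 - 6371 = 14598.3512 km

14598.3512 km


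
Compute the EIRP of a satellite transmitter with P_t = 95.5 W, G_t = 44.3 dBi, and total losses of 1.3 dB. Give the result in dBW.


Pt = 95.5 W = 19.8000 dBW
EIRP = Pt_dBW + Gt - losses = 19.8000 + 44.3 - 1.3 = 62.8000 dBW

62.8000 dBW


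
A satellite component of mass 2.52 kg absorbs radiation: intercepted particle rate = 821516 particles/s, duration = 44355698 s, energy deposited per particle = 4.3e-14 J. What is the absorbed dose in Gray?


Total energy deposited = rate * time * E_per
  = 821516 * 44355698 * 4.3e-14 = 1.5669 J
Dose = E_total / mass = 1.5669 / 2.52
Dose = 0.6217751 Gy

0.6218 Gy


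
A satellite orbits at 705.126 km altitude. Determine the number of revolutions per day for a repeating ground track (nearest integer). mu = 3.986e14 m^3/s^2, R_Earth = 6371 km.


r = 7.076126e+06 m
T = 2*pi*sqrt(r^3/mu) = 5923.8569 s = 98.7309 min
revs/day = 1440 / 98.7309 = 14.5851
Rounded: 15 revolutions per day

15 revolutions per day


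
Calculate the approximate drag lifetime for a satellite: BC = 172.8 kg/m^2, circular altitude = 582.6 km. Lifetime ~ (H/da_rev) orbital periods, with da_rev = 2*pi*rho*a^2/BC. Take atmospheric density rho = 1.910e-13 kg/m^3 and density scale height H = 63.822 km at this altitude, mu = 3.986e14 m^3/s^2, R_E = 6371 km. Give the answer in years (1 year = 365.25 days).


a = R_E + alt = 6953.6000 km = 6.9536e+06 m
da_rev = 2*pi*rho*a^2/BC = 2*pi*1.910e-13*(6.9536e+06)^2/172.8 = 0.335806352 m per revolution
N = H/da_rev = 63822.0000 m / 0.335806352 m = 190055.9642 revolutions
P = 2*pi*sqrt(a^3/mu) = 5770.6639 s
lifetime = N*P = 190055.9642 * 5770.6639 = 1.0967491e+09 s = 12693.8552 days
years = 12693.8552 / 365.25 = 34.7539 years

34.7539 years


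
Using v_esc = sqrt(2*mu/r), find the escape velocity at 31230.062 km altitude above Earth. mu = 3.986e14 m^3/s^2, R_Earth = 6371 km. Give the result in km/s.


r = 6371.0 + 31230.062 = 37601.0620 km = 3.7601062e+07 m
v_esc = sqrt(2*mu/r) = sqrt(2*3.986e14 / 3.7601062e+07)
v_esc = 4604.5118 m/s = 4.6045 km/s

4.6045 km/s


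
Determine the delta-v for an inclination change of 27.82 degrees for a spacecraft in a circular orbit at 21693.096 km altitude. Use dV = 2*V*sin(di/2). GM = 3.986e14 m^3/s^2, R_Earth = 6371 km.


r = 28064.0960 km = 2.8064096e+07 m
V = sqrt(mu/r) = 3768.7135 m/s
di = 27.82 deg = 0.4855506 rad
dV = 2*V*sin(di/2) = 2*3768.7135*sin(0.2427753)
dV = 1811.9783 m/s = 1.8120 km/s

1.8120 km/s


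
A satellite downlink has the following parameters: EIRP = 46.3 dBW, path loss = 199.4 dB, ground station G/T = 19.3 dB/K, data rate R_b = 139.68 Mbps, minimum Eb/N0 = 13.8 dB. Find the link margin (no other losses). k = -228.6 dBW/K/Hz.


C/N0 = EIRP - FSPL + G/T - k = 46.3 - 199.4 + 19.3 - (-228.6)
C/N0 = 94.8000 dB-Hz
R_b = 139.68 Mbps = 1.3968e+08 bps -> 10*log10(R_b) = 81.4513 dB-Hz
Eb/N0 = C/N0 - 10*log10(R_b) = 94.8000 - 81.4513 = 13.3487 dB
Margin = Eb/N0 - Eb/N0_req = 13.3487 - 13.8 = -0.4513423 dB (negative margin: link does not close)

-0.4513 dB


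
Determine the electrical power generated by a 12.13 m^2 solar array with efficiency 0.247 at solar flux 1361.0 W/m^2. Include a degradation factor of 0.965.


P = area * eta * S * degradation
P = 12.13 * 0.247 * 1361.0 * 0.965
P = 3934.9860 W

3934.9860 W


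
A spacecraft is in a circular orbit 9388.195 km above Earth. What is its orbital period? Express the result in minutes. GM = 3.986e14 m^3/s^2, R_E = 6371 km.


r = 15759.1950 km = 1.5759195e+07 m
T = 2*pi*sqrt(r^3/mu) = 2*pi*sqrt(3.9138312e+21 / 3.986e14)
T = 19688.4835 s = 328.1414 min

328.1414 minutes


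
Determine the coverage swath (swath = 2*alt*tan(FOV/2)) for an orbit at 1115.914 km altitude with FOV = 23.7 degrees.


FOV = 23.7 deg = 0.413643 rad
swath = 2 * alt * tan(FOV/2) = 2 * 1115.914 * tan(0.2068215)
swath = 2 * 1115.914 * 0.2098218
swath = 468.2862 km

468.2862 km


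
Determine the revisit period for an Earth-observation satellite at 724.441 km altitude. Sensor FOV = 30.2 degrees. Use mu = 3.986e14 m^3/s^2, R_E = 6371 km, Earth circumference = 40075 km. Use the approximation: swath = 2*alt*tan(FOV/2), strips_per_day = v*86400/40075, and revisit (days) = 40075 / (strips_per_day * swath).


swath = 2*724.441*tan(0.2635447) = 390.9384 km
v = sqrt(mu/r) = 7495.1262 m/s = 7.4951 km/s
strips/day = v*86400/40075 = 7.4951*86400/40075 = 16.1592
coverage/day = strips * swath = 16.1592 * 390.9384 = 6317.2412 km
revisit = 40075 / 6317.2412 = 6.3438 days

6.3438 days


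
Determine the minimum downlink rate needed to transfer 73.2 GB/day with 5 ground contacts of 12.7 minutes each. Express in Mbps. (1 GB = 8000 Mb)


total contact time = 5 * 12.7 * 60 = 3810.0000 s
data = 73.2 GB = 585600.0000 Mb
rate = 585600.0000 / 3810.0000 = 153.7008 Mbps

153.7008 Mbps


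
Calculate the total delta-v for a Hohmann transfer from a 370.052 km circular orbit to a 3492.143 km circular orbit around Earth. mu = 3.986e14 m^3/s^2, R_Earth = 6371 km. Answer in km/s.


r1 = 6741.0520 km = 6.741052e+06 m
r2 = 9863.1430 km = 9.863143e+06 m
dv1 = sqrt(mu/r1)*(sqrt(2*r2/(r1+r2)) - 1) = 691.8197 m/s
dv2 = sqrt(mu/r2)*(1 - sqrt(2*r1/(r1+r2))) = 628.7604 m/s
total dv = |dv1| + |dv2| = 691.8197 + 628.7604 = 1320.5801 m/s = 1.3206 km/s

1.3206 km/s


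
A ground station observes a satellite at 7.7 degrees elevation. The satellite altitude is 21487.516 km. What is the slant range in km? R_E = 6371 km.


h = 21487.516 km, el = 7.7 deg
d = -R_E*sin(el) + sqrt((R_E*sin(el))^2 + 2*R_E*h + h^2)
d = -6371.0000*sin(0.1343904) + sqrt((6371.0000*0.1339862)^2 + 2*6371.0000*21487.516 + 21487.516^2)
d = 26280.0422 km

26280.0422 km


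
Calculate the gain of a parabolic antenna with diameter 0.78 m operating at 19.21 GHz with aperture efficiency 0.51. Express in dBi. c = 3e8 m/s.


lambda = c/f = 3e8 / 1.921e+10 = 0.01561687 m
G = eta*(pi*D/lambda)^2 = 0.51*(pi*0.78/0.01561687)^2
G = 12556.5794 (linear)
G = 10*log10(12556.5794) = 40.9887 dBi

40.9887 dBi


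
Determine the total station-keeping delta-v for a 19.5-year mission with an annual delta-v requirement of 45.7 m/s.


dV = rate * years = 45.7 * 19.5
dV = 891.1500 m/s

891.1500 m/s


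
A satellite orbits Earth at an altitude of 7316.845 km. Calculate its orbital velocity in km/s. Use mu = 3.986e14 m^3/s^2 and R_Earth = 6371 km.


r = R_E + alt = 6371.0 + 7316.845 = 13687.8450 km = 1.3687845e+07 m
v = sqrt(mu/r) = sqrt(3.986e14 / 1.3687845e+07) = 5396.3624 m/s = 5.3964 km/s

5.3964 km/s


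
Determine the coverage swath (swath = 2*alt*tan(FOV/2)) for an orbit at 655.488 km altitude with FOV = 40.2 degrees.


FOV = 40.2 deg = 0.7016224 rad
swath = 2 * alt * tan(FOV/2) = 2 * 655.488 * tan(0.3508112)
swath = 2 * 655.488 * 0.365948
swath = 479.7491 km

479.7491 km


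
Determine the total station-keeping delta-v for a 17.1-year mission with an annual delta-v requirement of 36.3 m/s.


dV = rate * years = 36.3 * 17.1
dV = 620.7300 m/s

620.7300 m/s


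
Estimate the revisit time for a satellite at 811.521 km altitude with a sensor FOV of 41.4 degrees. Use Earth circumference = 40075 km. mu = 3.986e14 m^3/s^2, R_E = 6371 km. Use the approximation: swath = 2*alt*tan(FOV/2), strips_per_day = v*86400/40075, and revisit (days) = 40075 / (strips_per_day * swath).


swath = 2*811.521*tan(0.3612832) = 613.2965 km
v = sqrt(mu/r) = 7449.5527 m/s = 7.4496 km/s
strips/day = v*86400/40075 = 7.4496*86400/40075 = 16.0609
coverage/day = strips * swath = 16.0609 * 613.2965 = 9850.1052 km
revisit = 40075 / 9850.1052 = 4.0685 days

4.0685 days


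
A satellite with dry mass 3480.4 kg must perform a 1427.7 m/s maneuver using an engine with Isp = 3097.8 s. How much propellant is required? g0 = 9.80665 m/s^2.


ve = Isp * g0 = 3097.8 * 9.80665 = 30379.040370 m/s
mass ratio = exp(dv/ve) = exp(1427.7/30379.040370) = 1.04811804
m_prop = m_dry * (mr - 1) = 3480.4 * (1.04811804 - 1)
m_prop = 167.4700 kg

167.4700 kg


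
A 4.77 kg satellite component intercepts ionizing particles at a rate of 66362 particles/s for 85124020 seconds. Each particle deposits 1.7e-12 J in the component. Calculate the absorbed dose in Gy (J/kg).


Total energy deposited = rate * time * E_per
  = 66362 * 85124020 * 1.7e-12 = 9.6033 J
Dose = E_total / mass = 9.6033 / 4.77
Dose = 2.0133 Gy

2.0133 Gy


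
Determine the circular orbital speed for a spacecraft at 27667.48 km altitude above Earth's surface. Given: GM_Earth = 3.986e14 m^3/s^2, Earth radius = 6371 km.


r = R_E + alt = 6371.0 + 27667.48 = 34038.4800 km = 3.403848e+07 m
v = sqrt(mu/r) = sqrt(3.986e14 / 3.403848e+07) = 3422.0281 m/s = 3.4220 km/s

3.4220 km/s


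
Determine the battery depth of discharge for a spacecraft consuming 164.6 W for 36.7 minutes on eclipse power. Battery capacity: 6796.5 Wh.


E_used = P * t / 60 = 164.6 * 36.7 / 60 = 100.6803 Wh
DOD = E_used / E_total * 100 = 100.6803 / 6796.5 * 100
DOD = 1.4814 %

1.4814 %


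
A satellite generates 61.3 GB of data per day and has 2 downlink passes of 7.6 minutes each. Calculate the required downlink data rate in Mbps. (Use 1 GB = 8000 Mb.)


total contact time = 2 * 7.6 * 60 = 912.0000 s
data = 61.3 GB = 490400.0000 Mb
rate = 490400.0000 / 912.0000 = 537.7193 Mbps

537.7193 Mbps


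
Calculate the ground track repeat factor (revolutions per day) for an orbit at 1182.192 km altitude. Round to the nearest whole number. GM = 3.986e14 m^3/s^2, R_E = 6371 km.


r = 7.553192e+06 m
T = 2*pi*sqrt(r^3/mu) = 6532.9150 s = 108.8819 min
revs/day = 1440 / 108.8819 = 13.2253
Rounded: 13 revolutions per day

13 revolutions per day


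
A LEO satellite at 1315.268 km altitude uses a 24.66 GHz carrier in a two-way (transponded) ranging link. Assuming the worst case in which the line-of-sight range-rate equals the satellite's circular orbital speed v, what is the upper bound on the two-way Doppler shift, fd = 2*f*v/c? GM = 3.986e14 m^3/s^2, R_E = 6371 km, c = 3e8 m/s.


r = 7.686268e+06 m
v = sqrt(mu/r) = 7201.2997 m/s (worst-case radial velocity)
f = 24.66 GHz = 2.466e+10 Hz
fd = 2*f*v/c = 2*2.466e+10*7201.2997/3.0e+08
fd = 1.1838937e+06 Hz

1.1839e+06 Hz


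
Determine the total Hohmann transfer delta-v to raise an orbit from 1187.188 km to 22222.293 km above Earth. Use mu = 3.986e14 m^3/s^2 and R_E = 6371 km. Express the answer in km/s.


r1 = 7558.1880 km = 7.558188e+06 m
r2 = 28593.2930 km = 2.8593293e+07 m
dv1 = sqrt(mu/r1)*(sqrt(2*r2/(r1+r2)) - 1) = 1871.5795 m/s
dv2 = sqrt(mu/r2)*(1 - sqrt(2*r1/(r1+r2))) = 1319.3414 m/s
total dv = |dv1| + |dv2| = 1871.5795 + 1319.3414 = 3190.9209 m/s = 3.1909 km/s

3.1909 km/s


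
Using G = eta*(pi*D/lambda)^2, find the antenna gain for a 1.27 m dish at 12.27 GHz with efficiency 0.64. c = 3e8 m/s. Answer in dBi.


lambda = c/f = 3e8 / 1.227e+10 = 0.02444988 m
G = eta*(pi*D/lambda)^2 = 0.64*(pi*1.27/0.02444988)^2
G = 17042.5186 (linear)
G = 10*log10(17042.5186) = 42.3153 dBi

42.3153 dBi


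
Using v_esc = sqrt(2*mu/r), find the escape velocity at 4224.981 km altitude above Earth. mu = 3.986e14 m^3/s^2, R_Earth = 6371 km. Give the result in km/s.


r = 6371.0 + 4224.981 = 10595.9810 km = 1.0595981e+07 m
v_esc = sqrt(2*mu/r) = sqrt(2*3.986e14 / 1.0595981e+07)
v_esc = 8673.8730 m/s = 8.6739 km/s

8.6739 km/s


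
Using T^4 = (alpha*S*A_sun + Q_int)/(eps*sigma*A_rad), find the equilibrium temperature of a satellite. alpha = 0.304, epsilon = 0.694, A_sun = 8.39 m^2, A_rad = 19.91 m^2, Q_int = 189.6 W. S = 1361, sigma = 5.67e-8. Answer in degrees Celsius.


Numerator = alpha*S*A_sun + Q_int = 0.304*1361*8.39 + 189.6 = 3660.9122 W
Denominator = eps*sigma*A_rad = 0.694*5.67e-8*19.91 = 7.8345452e-07 W/K^4
T^4 = 4.672782e+09 K^4
T = 261.4532 K = -11.6968 C

-11.6968 degrees Celsius


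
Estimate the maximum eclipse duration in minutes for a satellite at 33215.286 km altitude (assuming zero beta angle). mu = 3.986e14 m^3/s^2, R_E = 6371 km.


r = 39586.2860 km
T = 1306.4028 min
Eclipse fraction = arcsin(R_E/r)/pi = arcsin(6371.0000/39586.2860)/pi
= arcsin(0.1609396)/pi = 0.05145243
Eclipse duration = 0.05145243 * 1306.4028 = 67.2176 min

67.2176 minutes


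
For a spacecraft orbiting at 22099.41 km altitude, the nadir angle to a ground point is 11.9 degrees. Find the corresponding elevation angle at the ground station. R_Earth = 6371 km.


r = R_E + alt = 28470.4100 km
Law of sines in the satellite / Earth-center / ground-point triangle:
  sin(nadir)/R_E = sin(90 + el)/r  =>  cos(el) = (r/R_E)*sin(nadir)
cos(el) = (28470.4100 / 6371.0000) * sin(11.9 deg) = 0.9214751
el = arccos(0.9214751) = 22.8573 deg
(Earth-central angle = 90 - nadir - el = 55.2427 deg)

22.8573 degrees


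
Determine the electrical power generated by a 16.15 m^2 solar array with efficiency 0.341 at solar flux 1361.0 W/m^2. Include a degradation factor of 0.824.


P = area * eta * S * degradation
P = 16.15 * 0.341 * 1361.0 * 0.824
P = 6176.0705 W

6176.0705 W


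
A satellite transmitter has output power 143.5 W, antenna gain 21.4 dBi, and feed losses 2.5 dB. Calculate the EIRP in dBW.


Pt = 143.5 W = 21.5685 dBW
EIRP = Pt_dBW + Gt - losses = 21.5685 + 21.4 - 2.5 = 40.4685 dBW

40.4685 dBW


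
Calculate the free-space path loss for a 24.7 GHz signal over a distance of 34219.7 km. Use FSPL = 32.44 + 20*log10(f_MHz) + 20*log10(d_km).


f = 24.7 GHz = 24700.0000 MHz
d = 34219.7 km
FSPL = 32.44 + 20*log10(24700.0000) + 20*log10(34219.7)
FSPL = 32.44 + 87.8539 + 90.6855
FSPL = 210.9795 dB

210.9795 dB


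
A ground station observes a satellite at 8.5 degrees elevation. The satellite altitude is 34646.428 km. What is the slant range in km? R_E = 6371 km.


h = 34646.428 km, el = 8.5 deg
d = -R_E*sin(el) + sqrt((R_E*sin(el))^2 + 2*R_E*h + h^2)
d = -6371.0000*sin(0.148353) + sqrt((6371.0000*0.1478094)^2 + 2*6371.0000*34646.428 + 34646.428^2)
d = 39588.8693 km

39588.8693 km


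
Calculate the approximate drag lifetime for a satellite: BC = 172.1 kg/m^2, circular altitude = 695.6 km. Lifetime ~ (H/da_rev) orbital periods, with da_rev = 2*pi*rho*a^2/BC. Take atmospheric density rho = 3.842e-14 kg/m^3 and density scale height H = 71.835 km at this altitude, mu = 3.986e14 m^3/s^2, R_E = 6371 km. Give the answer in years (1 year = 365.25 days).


a = R_E + alt = 7066.6000 km = 7.0666e+06 m
da_rev = 2*pi*rho*a^2/BC = 2*pi*3.842e-14*(7.0666e+06)^2/172.1 = 0.0700450382 m per revolution
N = H/da_rev = 71835.0000 m / 0.0700450382 m = 1.0255544e+06 revolutions
P = 2*pi*sqrt(a^3/mu) = 5911.8987 s
lifetime = N*P = 1.0255544e+06 * 5911.8987 = 6.062974e+09 s = 70173.3099 days
years = 70173.3099 / 365.25 = 192.1241 years

192.1241 years


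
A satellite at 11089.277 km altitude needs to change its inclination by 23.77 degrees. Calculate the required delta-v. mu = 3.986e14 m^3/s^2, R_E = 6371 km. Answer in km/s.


r = 17460.2770 km = 1.7460277e+07 m
V = sqrt(mu/r) = 4777.9663 m/s
di = 23.77 deg = 0.4148648 rad
dV = 2*V*sin(di/2) = 2*4777.9663*sin(0.2074324)
dV = 1968.0253 m/s = 1.9680 km/s

1.9680 km/s


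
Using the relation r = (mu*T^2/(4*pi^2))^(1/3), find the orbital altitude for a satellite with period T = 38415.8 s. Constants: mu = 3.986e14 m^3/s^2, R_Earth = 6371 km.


T = 38415.8 s
r = (mu*T^2/(4*pi^2))^(1/3) = (3.986e14 * 38415.8^2 / (4*pi^2))^(1/3)
r = 2.4607403e+07 m = 24607.4025 km
alt = r - R_E = 24607.4025 - 6371 = 18236.4025 km

18236.4025 km


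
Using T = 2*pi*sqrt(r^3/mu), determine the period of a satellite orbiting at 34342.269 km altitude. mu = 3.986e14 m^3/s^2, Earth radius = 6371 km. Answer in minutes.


r = 40713.2690 km = 4.0713269e+07 m
T = 2*pi*sqrt(r^3/mu) = 2*pi*sqrt(6.7485104e+22 / 3.986e14)
T = 81755.1620 s = 1362.5860 min

1362.5860 minutes


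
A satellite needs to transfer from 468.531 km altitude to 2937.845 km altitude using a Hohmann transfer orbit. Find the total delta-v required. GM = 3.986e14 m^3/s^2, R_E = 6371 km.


r1 = 6839.5310 km = 6.839531e+06 m
r2 = 9308.8450 km = 9.308845e+06 m
dv1 = sqrt(mu/r1)*(sqrt(2*r2/(r1+r2)) - 1) = 562.9230 m/s
dv2 = sqrt(mu/r2)*(1 - sqrt(2*r1/(r1+r2))) = 521.0539 m/s
total dv = |dv1| + |dv2| = 562.9230 + 521.0539 = 1083.9769 m/s = 1.0840 km/s

1.0840 km/s


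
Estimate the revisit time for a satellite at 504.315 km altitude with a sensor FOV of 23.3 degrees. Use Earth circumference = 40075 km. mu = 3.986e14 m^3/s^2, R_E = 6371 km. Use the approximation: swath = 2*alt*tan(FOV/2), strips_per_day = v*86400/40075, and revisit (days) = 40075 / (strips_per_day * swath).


swath = 2*504.315*tan(0.2033309) = 207.9595 km
v = sqrt(mu/r) = 7614.1661 m/s = 7.6142 km/s
strips/day = v*86400/40075 = 7.6142*86400/40075 = 16.4158
coverage/day = strips * swath = 16.4158 * 207.9595 = 3413.8248 km
revisit = 40075 / 3413.8248 = 11.7390 days

11.7390 days


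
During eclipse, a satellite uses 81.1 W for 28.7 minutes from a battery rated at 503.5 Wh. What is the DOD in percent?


E_used = P * t / 60 = 81.1 * 28.7 / 60 = 38.7928 Wh
DOD = E_used / E_total * 100 = 38.7928 / 503.5 * 100
DOD = 7.7046 %

7.7046 %


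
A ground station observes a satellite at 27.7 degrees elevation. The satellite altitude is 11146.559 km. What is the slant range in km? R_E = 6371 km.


h = 11146.559 km, el = 27.7 deg
d = -R_E*sin(el) + sqrt((R_E*sin(el))^2 + 2*R_E*h + h^2)
d = -6371.0000*sin(0.4834562) + sqrt((6371.0000*0.464842)^2 + 2*6371.0000*11146.559 + 11146.559^2)
d = 13622.9951 km

13622.9951 km


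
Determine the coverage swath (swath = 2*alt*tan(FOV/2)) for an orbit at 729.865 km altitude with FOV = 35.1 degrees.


FOV = 35.1 deg = 0.6126106 rad
swath = 2 * alt * tan(FOV/2) = 2 * 729.865 * tan(0.3063053)
swath = 2 * 729.865 * 0.3162585
swath = 461.6520 km

461.6520 km


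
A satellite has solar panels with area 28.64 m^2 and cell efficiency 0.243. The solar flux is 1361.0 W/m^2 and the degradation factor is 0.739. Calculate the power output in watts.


P = area * eta * S * degradation
P = 28.64 * 0.243 * 1361.0 * 0.739
P = 6999.7391 W

6999.7391 W


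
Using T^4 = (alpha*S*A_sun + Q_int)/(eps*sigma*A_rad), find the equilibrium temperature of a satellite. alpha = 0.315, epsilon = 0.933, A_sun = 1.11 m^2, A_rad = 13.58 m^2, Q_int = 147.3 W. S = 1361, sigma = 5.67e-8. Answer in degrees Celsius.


Numerator = alpha*S*A_sun + Q_int = 0.315*1361*1.11 + 147.3 = 623.1736 W
Denominator = eps*sigma*A_rad = 0.933*5.67e-8*13.58 = 7.1839694e-07 W/K^4
T^4 = 8.6745031e+08 K^4
T = 171.6173 K = -101.5327 C

-101.5327 degrees Celsius


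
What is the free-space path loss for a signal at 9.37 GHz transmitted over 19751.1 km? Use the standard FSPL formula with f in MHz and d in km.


f = 9.37 GHz = 9370.0000 MHz
d = 19751.1 km
FSPL = 32.44 + 20*log10(9370.0000) + 20*log10(19751.1)
FSPL = 32.44 + 79.4348 + 85.9118
FSPL = 197.7866 dB

197.7866 dB


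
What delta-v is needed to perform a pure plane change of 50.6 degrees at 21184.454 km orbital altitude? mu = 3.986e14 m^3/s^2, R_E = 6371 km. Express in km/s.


r = 27555.4540 km = 2.7555454e+07 m
V = sqrt(mu/r) = 3803.3375 m/s
di = 50.6 deg = 0.8831366 rad
dV = 2*V*sin(di/2) = 2*3803.3375*sin(0.4415683)
dV = 3250.7723 m/s = 3.2508 km/s

3.2508 km/s


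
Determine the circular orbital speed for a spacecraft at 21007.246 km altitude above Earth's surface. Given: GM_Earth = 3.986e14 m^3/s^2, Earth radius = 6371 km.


r = R_E + alt = 6371.0 + 21007.246 = 27378.2460 km = 2.7378246e+07 m
v = sqrt(mu/r) = sqrt(3.986e14 / 2.7378246e+07) = 3815.6263 m/s = 3.8156 km/s

3.8156 km/s


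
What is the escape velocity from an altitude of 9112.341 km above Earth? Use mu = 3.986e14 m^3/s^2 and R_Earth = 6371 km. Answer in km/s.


r = 6371.0 + 9112.341 = 15483.3410 km = 1.5483341e+07 m
v_esc = sqrt(2*mu/r) = sqrt(2*3.986e14 / 1.5483341e+07)
v_esc = 7175.4857 m/s = 7.1755 km/s

7.1755 km/s


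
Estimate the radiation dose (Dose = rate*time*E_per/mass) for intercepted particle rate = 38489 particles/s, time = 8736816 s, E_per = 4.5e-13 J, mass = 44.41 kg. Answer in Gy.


Total energy deposited = rate * time * E_per
  = 38489 * 8736816 * 4.5e-13 = 0.1513221 J
Dose = E_total / mass = 0.1513221 / 44.41
Dose = 0.003407388 Gy

0.0034 Gy


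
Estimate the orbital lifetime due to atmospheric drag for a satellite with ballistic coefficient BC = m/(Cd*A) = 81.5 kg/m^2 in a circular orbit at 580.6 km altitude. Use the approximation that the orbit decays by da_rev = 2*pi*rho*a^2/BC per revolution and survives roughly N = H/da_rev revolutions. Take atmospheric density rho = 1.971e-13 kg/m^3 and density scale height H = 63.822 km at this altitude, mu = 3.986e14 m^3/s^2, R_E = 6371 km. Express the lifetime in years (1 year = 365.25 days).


a = R_E + alt = 6951.6000 km = 6.9516e+06 m
da_rev = 2*pi*rho*a^2/BC = 2*pi*1.971e-13*(6.9516e+06)^2/81.5 = 0.734308293 m per revolution
N = H/da_rev = 63822.0000 m / 0.734308293 m = 86914.4481 revolutions
P = 2*pi*sqrt(a^3/mu) = 5768.1744 s
lifetime = N*P = 86914.4481 * 5768.1744 = 5.0133769e+08 s = 5802.5196 days
years = 5802.5196 / 365.25 = 15.8864 years

15.8864 years


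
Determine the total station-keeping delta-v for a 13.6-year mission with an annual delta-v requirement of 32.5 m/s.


dV = rate * years = 32.5 * 13.6
dV = 442.0000 m/s

442.0000 m/s


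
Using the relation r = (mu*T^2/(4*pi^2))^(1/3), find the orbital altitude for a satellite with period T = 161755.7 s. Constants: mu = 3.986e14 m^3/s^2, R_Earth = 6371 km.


T = 161755.7 s
r = (mu*T^2/(4*pi^2))^(1/3) = (3.986e14 * 161755.7^2 / (4*pi^2))^(1/3)
r = 6.4165106e+07 m = 64165.1058 km
alt = r - R_E = 64165.1058 - 6371 = 57794.1058 km

57794.1058 km


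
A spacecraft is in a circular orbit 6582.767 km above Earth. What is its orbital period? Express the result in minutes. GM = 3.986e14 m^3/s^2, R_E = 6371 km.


r = 12953.7670 km = 1.2953767e+07 m
T = 2*pi*sqrt(r^3/mu) = 2*pi*sqrt(2.1736431e+21 / 3.986e14)
T = 14672.5414 s = 244.5424 min

244.5424 minutes


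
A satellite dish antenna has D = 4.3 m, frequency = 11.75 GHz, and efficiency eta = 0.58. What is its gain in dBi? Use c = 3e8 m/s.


lambda = c/f = 3e8 / 1.175e+10 = 0.02553191 m
G = eta*(pi*D/lambda)^2 = 0.58*(pi*4.3/0.02553191)^2
G = 162367.0402 (linear)
G = 10*log10(162367.0402) = 52.1050 dBi

52.1050 dBi


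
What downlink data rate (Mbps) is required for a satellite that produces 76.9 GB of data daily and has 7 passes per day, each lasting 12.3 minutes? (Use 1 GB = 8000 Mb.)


total contact time = 7 * 12.3 * 60 = 5166.0000 s
data = 76.9 GB = 615200.0000 Mb
rate = 615200.0000 / 5166.0000 = 119.0863 Mbps

119.0863 Mbps


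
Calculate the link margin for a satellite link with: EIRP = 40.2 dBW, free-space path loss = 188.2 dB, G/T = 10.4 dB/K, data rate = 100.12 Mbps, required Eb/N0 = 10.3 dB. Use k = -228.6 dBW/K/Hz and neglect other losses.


C/N0 = EIRP - FSPL + G/T - k = 40.2 - 188.2 + 10.4 - (-228.6)
C/N0 = 91.0000 dB-Hz
R_b = 100.12 Mbps = 1.0012e+08 bps -> 10*log10(R_b) = 80.0052 dB-Hz
Eb/N0 = C/N0 - 10*log10(R_b) = 91.0000 - 80.0052 = 10.9948 dB
Margin = Eb/N0 - Eb/N0_req = 10.9948 - 10.3 = 0.6947916 dB (link closes)

0.6948 dB


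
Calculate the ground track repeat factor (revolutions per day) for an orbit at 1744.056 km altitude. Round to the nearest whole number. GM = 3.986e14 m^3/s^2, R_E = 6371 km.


r = 8.115056e+06 m
T = 2*pi*sqrt(r^3/mu) = 7275.2597 s = 121.2543 min
revs/day = 1440 / 121.2543 = 11.8759
Rounded: 12 revolutions per day

12 revolutions per day


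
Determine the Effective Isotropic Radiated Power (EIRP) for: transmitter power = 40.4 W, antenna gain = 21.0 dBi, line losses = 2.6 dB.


Pt = 40.4 W = 16.0638 dBW
EIRP = Pt_dBW + Gt - losses = 16.0638 + 21.0 - 2.6 = 34.4638 dBW

34.4638 dBW


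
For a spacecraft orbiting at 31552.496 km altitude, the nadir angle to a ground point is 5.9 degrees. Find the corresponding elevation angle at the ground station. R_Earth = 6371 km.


r = R_E + alt = 37923.4960 km
Law of sines in the satellite / Earth-center / ground-point triangle:
  sin(nadir)/R_E = sin(90 + el)/r  =>  cos(el) = (r/R_E)*sin(nadir)
cos(el) = (37923.4960 / 6371.0000) * sin(5.9 deg) = 0.6118745
el = arccos(0.6118745) = 52.2748 deg
(Earth-central angle = 90 - nadir - el = 31.8252 deg)

52.2748 degrees


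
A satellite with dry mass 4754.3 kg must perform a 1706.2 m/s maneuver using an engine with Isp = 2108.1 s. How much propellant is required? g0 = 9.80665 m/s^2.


ve = Isp * g0 = 2108.1 * 9.80665 = 20673.398865 m/s
mass ratio = exp(dv/ve) = exp(1706.2/20673.398865) = 1.08603254
m_prop = m_dry * (mr - 1) = 4754.3 * (1.08603254 - 1)
m_prop = 409.0245 kg

409.0245 kg


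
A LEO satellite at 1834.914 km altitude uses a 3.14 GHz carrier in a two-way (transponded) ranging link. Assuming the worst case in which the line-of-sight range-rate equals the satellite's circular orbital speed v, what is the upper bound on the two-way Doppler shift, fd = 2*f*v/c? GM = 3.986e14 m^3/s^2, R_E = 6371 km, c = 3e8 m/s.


r = 8.205914e+06 m
v = sqrt(mu/r) = 6969.5569 m/s (worst-case radial velocity)
f = 3.14 GHz = 3.14e+09 Hz
fd = 2*f*v/c = 2*3.14e+09*6969.5569/3.0e+08
fd = 145896.0573 Hz

145896.0573 Hz


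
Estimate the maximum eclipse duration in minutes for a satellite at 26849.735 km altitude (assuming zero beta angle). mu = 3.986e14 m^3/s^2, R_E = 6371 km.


r = 33220.7350 km
T = 1004.3240 min
Eclipse fraction = arcsin(R_E/r)/pi = arcsin(6371.0000/33220.7350)/pi
= arcsin(0.1917778)/pi = 0.0614253
Eclipse duration = 0.0614253 * 1004.3240 = 61.6909 min

61.6909 minutes


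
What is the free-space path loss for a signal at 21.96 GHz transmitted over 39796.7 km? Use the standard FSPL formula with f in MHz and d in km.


f = 21.96 GHz = 21960.0000 MHz
d = 39796.7 km
FSPL = 32.44 + 20*log10(21960.0000) + 20*log10(39796.7)
FSPL = 32.44 + 86.8326 + 91.9969
FSPL = 211.2696 dB

211.2696 dB


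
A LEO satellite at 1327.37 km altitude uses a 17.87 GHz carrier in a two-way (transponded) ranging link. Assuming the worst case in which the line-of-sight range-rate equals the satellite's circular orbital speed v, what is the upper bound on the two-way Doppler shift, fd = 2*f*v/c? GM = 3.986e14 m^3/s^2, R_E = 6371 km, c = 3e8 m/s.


r = 7.69837e+06 m
v = sqrt(mu/r) = 7195.6372 m/s (worst-case radial velocity)
f = 17.87 GHz = 1.787e+10 Hz
fd = 2*f*v/c = 2*1.787e+10*7195.6372/3.0e+08
fd = 857240.2424 Hz

857240.2424 Hz


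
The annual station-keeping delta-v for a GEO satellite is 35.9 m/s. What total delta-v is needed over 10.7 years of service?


dV = rate * years = 35.9 * 10.7
dV = 384.1300 m/s

384.1300 m/s


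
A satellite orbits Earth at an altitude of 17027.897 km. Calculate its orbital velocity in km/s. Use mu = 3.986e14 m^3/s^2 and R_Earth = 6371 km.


r = R_E + alt = 6371.0 + 17027.897 = 23398.8970 km = 2.3398897e+07 m
v = sqrt(mu/r) = sqrt(3.986e14 / 2.3398897e+07) = 4127.3467 m/s = 4.1273 km/s

4.1273 km/s


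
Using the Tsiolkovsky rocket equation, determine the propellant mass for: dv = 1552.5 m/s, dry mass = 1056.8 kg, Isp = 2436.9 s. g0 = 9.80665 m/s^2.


ve = Isp * g0 = 2436.9 * 9.80665 = 23897.825385 m/s
mass ratio = exp(dv/ve) = exp(1552.5/23897.825385) = 1.06712068
m_prop = m_dry * (mr - 1) = 1056.8 * (1.06712068 - 1)
m_prop = 70.9331 kg

70.9331 kg


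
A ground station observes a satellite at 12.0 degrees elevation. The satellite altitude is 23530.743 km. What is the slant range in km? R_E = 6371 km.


h = 23530.743 km, el = 12.0 deg
d = -R_E*sin(el) + sqrt((R_E*sin(el))^2 + 2*R_E*h + h^2)
d = -6371.0000*sin(0.2094395) + sqrt((6371.0000*0.2079117)^2 + 2*6371.0000*23530.743 + 23530.743^2)
d = 27920.5510 km

27920.5510 km


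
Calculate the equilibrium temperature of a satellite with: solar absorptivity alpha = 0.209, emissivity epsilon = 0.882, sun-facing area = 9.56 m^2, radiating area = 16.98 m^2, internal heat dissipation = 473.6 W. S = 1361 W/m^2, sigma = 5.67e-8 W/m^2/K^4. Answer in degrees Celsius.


Numerator = alpha*S*A_sun + Q_int = 0.209*1361*9.56 + 473.6 = 3192.9324 W
Denominator = eps*sigma*A_rad = 0.882*5.67e-8*16.98 = 8.4915961e-07 W/K^4
T^4 = 3.7601087e+09 K^4
T = 247.6282 K = -25.5218 C

-25.5218 degrees Celsius


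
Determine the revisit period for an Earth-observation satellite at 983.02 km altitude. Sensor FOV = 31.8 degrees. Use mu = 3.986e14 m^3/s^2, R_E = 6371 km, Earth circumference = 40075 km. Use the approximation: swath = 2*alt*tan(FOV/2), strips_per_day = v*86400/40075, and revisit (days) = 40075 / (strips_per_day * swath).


swath = 2*983.02*tan(0.2775074) = 560.0412 km
v = sqrt(mu/r) = 7362.1768 m/s = 7.3622 km/s
strips/day = v*86400/40075 = 7.3622*86400/40075 = 15.8725
coverage/day = strips * swath = 15.8725 * 560.0412 = 8889.2773 km
revisit = 40075 / 8889.2773 = 4.5082 days

4.5082 days


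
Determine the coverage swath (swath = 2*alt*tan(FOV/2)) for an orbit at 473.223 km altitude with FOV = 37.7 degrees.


FOV = 37.7 deg = 0.6579891 rad
swath = 2 * alt * tan(FOV/2) = 2 * 473.223 * tan(0.3289946)
swath = 2 * 473.223 * 0.3414019
swath = 323.1184 km

323.1184 km


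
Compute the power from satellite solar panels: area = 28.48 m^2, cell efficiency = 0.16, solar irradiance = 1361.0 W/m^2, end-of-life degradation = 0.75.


P = area * eta * S * degradation
P = 28.48 * 0.16 * 1361.0 * 0.75
P = 4651.3536 W

4651.3536 W


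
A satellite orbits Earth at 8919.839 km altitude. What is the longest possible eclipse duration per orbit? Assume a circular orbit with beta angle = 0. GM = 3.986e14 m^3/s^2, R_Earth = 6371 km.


r = 15290.8390 km
T = 313.6223 min
Eclipse fraction = arcsin(R_E/r)/pi = arcsin(6371.0000/15290.8390)/pi
= arcsin(0.4166547)/pi = 0.1367976
Eclipse duration = 0.1367976 * 313.6223 = 42.9028 min

42.9028 minutes


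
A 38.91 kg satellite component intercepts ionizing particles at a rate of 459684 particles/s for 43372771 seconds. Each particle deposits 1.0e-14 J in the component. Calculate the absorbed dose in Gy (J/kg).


Total energy deposited = rate * time * E_per
  = 459684 * 43372771 * 1.0e-14 = 0.1993777 J
Dose = E_total / mass = 0.1993777 / 38.91
Dose = 0.005124073 Gy

0.0051 Gy


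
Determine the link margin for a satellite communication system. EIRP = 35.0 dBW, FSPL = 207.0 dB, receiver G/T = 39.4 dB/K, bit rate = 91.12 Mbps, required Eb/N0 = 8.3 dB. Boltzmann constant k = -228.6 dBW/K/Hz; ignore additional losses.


C/N0 = EIRP - FSPL + G/T - k = 35.0 - 207.0 + 39.4 - (-228.6)
C/N0 = 96.0000 dB-Hz
R_b = 91.12 Mbps = 9.112e+07 bps -> 10*log10(R_b) = 79.5961 dB-Hz
Eb/N0 = C/N0 - 10*log10(R_b) = 96.0000 - 79.5961 = 16.4039 dB
Margin = Eb/N0 - Eb/N0_req = 16.4039 - 8.3 = 8.1039 dB (link closes)

8.1039 dB


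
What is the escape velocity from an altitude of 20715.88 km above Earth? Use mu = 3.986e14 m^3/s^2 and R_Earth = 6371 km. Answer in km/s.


r = 6371.0 + 20715.88 = 27086.8800 km = 2.708688e+07 m
v_esc = sqrt(2*mu/r) = sqrt(2*3.986e14 / 2.708688e+07)
v_esc = 5425.0551 m/s = 5.4251 km/s

5.4251 km/s


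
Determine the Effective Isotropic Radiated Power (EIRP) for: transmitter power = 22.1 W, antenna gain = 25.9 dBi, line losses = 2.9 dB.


Pt = 22.1 W = 13.4439 dBW
EIRP = Pt_dBW + Gt - losses = 13.4439 + 25.9 - 2.9 = 36.4439 dBW

36.4439 dBW


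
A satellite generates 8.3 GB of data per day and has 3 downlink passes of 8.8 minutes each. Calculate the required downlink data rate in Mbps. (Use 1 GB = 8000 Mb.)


total contact time = 3 * 8.8 * 60 = 1584.0000 s
data = 8.3 GB = 66400.0000 Mb
rate = 66400.0000 / 1584.0000 = 41.9192 Mbps

41.9192 Mbps


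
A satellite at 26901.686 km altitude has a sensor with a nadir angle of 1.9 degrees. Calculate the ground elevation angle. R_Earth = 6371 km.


r = R_E + alt = 33272.6860 km
Law of sines in the satellite / Earth-center / ground-point triangle:
  sin(nadir)/R_E = sin(90 + el)/r  =>  cos(el) = (r/R_E)*sin(nadir)
cos(el) = (33272.6860 / 6371.0000) * sin(1.9 deg) = 0.1731536
el = arccos(0.1731536) = 80.0288 deg
(Earth-central angle = 90 - nadir - el = 8.0712 deg)

80.0288 degrees


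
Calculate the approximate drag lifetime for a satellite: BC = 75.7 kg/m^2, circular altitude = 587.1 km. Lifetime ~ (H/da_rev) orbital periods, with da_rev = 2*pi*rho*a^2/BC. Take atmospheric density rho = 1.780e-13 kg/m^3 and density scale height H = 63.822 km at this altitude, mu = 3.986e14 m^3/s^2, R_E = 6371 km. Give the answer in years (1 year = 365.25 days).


a = R_E + alt = 6958.1000 km = 6.9581e+06 m
da_rev = 2*pi*rho*a^2/BC = 2*pi*1.780e-13*(6.9581e+06)^2/75.7 = 0.715295221 m per revolution
N = H/da_rev = 63822.0000 m / 0.715295221 m = 89224.6979 revolutions
P = 2*pi*sqrt(a^3/mu) = 5776.2665 s
lifetime = N*P = 89224.6979 * 5776.2665 = 5.1538563e+08 s = 5965.1115 days
years = 5965.1115 / 365.25 = 16.3316 years

16.3316 years


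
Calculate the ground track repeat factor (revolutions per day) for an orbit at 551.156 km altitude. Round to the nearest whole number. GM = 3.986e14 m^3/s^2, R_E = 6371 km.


r = 6.922156e+06 m
T = 2*pi*sqrt(r^3/mu) = 5731.5660 s = 95.5261 min
revs/day = 1440 / 95.5261 = 15.0744
Rounded: 15 revolutions per day

15 revolutions per day


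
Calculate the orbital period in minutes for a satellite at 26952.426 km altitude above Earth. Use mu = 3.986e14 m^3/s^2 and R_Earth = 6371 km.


r = 33323.4260 km = 3.3323426e+07 m
T = 2*pi*sqrt(r^3/mu) = 2*pi*sqrt(3.7004022e+22 / 3.986e14)
T = 60539.0622 s = 1008.9844 min

1008.9844 minutes
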